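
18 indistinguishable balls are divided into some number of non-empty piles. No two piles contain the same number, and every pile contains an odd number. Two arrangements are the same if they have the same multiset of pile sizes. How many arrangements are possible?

5

Listing the qualifying partitions of 18:
17,1
15,3
13,5
11,7
9,5,3,1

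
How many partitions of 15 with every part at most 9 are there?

Counting exhaustively, 157 partitions satisfy the conditions.

157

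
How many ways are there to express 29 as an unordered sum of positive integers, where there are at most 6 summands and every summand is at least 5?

58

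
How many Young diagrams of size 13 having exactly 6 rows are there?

14

Listing the qualifying partitions of 13:
8,1,1,1,1,1
7,2,1,1,1,1
6,3,1,1,1,1
6,2,2,1,1,1
5,4,1,1,1,1
5,3,2,1,1,1
5,2,2,2,1,1
4,4,2,1,1,1
4,3,3,1,1,1
4,3,2,2,1,1
4,2,2,2,2,1
3,3,3,2,1,1
3,3,2,2,2,1
3,2,2,2,2,2
Counting gives 14.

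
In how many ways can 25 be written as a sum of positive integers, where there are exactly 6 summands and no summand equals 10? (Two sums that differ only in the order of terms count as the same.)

205

Enumerating by decreasing first part gives 205 partitions in all.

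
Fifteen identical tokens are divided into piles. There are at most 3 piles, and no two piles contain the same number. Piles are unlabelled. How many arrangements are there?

Enumerating:
15
14 + 1
13 + 2
12 + 3
12 + 2 + 1
11 + 4
11 + 3 + 1
10 + 5
10 + 4 + 1
10 + 3 + 2
9 + 6
9 + 5 + 1
9 + 4 + 2
8 + 7
8 + 6 + 1
8 + 5 + 2
8 + 4 + 3
7 + 6 + 2
7 + 5 + 3
6 + 5 + 4
Counting gives 20.

20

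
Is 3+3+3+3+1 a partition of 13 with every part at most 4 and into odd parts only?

The parts sum to 13, and the condition 'no summand exceeds 4' holds; the condition 'every summand is odd' holds.

Yes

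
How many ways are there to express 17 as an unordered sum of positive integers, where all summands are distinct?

38

A partial list (first 12 by largest part):
17
16 + 1
15 + 2
14 + 3
14 + 2 + 1
13 + 4
13 + 3 + 1
12 + 5
12 + 4 + 1
12 + 3 + 2
11 + 6
11 + 5 + 1
…and 26 more, for 38 total.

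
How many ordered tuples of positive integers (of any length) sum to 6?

There are 5 gaps and each independently is a cut or not, giving 2^5 = 32.

32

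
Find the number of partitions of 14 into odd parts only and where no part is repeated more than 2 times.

8

Listing the qualifying partitions of 14:
1,13
3,11
5,9
1,1,3,9
7,7
1,1,5,7
1,3,3,7
1,3,5,5
Counting gives 8.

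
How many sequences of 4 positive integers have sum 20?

969

A composition of 20 into 4 positive parts is chosen by placing 3 dividers among the 19 gaps between 20 units: C(19,3) = 969.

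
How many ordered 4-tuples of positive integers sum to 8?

35

Place 3 bars in the 7 internal gaps of a row of 8 dots: C(7,3) = 35.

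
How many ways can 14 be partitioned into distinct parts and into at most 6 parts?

22

They are:
14
13+1
12+2
11+3
11+2+1
10+4
10+3+1
9+5
9+4+1
9+3+2
8+6
8+5+1
8+4+2
8+3+2+1
7+6+1
7+5+2
7+4+3
7+4+2+1
6+5+3
6+5+2+1
6+4+3+1
5+4+3+2
Counting gives 22.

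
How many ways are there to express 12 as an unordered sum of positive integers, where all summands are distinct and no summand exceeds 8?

10

The partitions of 12 that satisfy the conditions:
8 + 4
8 + 3 + 1
7 + 5
7 + 4 + 1
7 + 3 + 2
6 + 5 + 1
6 + 4 + 2
6 + 3 + 2 + 1
5 + 4 + 3
5 + 4 + 2 + 1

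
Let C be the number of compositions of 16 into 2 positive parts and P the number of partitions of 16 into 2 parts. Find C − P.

7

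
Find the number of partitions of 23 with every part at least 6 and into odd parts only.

2

They are:
23
9 + 7 + 7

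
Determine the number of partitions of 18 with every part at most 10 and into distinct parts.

27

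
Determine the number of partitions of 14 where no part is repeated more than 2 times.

A partial list (first 12 by largest part):
14
13, 1
12, 2
12, 1, 1
11, 3
11, 2, 1
10, 4
10, 3, 1
10, 2, 2
10, 2, 1, 1
9, 5
9, 4, 1
…and 45 more, for 57 total.

57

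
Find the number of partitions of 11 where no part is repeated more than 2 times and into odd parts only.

5

Listing the qualifying partitions of 11:
11
9,1,1
7,3,1
5,5,1
5,3,3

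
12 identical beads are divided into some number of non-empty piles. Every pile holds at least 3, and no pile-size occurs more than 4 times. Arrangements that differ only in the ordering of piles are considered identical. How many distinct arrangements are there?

They are:
12
3, 9
4, 8
5, 7
6, 6
3, 3, 6
3, 4, 5
4, 4, 4
3, 3, 3, 3
Counting gives 9.

9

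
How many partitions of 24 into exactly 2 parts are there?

Enumerating:
23,1
22,2
21,3
20,4
19,5
18,6
17,7
16,8
15,9
14,10
13,11
12,12
That's 12 in total.

12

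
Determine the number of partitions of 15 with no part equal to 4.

120

Direct enumeration gives 120 partitions.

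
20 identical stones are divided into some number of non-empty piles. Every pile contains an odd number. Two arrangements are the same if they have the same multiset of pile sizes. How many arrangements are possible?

A partial list (first 12 by largest part):
19,1
17,3
17,1,1,1
15,5
15,3,1,1
15,1,1,1,1,1
13,7
13,5,1,1
13,3,3,1
13,3,1,1,1,1
13,1,1,1,1,1,1,1
11,9
…and 52 more, for 64 total.

64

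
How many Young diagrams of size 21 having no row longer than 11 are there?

695

There are 695 such partitions.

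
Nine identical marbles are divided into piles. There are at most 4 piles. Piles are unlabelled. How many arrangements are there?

The partitions of 9 that satisfy the conditions:
9
8+1
7+2
7+1+1
6+3
6+2+1
6+1+1+1
5+4
5+3+1
5+2+2
5+2+1+1
4+4+1
4+3+2
4+3+1+1
4+2+2+1
3+3+3
3+3+2+1
3+2+2+2

18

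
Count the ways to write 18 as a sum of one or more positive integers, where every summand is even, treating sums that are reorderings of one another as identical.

30

There are too many to list fully; the first 12 (by largest part) are:
18
16, 2
14, 4
14, 2, 2
12, 6
12, 4, 2
12, 2, 2, 2
10, 8
10, 6, 2
10, 4, 4
10, 4, 2, 2
10, 2, 2, 2, 2
…and 18 more, for 30 total.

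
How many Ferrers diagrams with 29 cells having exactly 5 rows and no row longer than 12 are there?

178

There are 178 such partitions.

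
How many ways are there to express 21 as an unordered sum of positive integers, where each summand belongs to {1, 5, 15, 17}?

8

They are:
17 + 1 + 1 + 1 + 1
15 + 5 + 1
15 + 1 + 1 + 1 + 1 + 1 + 1
5 + 5 + 5 + 5 + 1
5 + 5 + 5 + 1 + 1 + 1 + 1 + 1 + 1
5 + 5 + 1 + 1 + 1 + 1 + 1 + 1 + 1 + 1 + 1 + 1 + 1
5 + 1 + 1 + 1 + 1 + 1 + 1 + 1 + 1 + 1 + 1 + 1 + 1 + 1 + 1 + 1 + 1
1 + 1 + 1 + 1 + 1 + 1 + 1 + 1 + 1 + 1 + 1 + 1 + 1 + 1 + 1 + 1 + 1 + 1 + 1 + 1 + 1
Counting gives 8.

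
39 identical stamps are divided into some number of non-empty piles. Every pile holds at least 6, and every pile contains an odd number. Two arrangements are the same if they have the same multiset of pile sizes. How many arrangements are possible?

15

The partitions of 39 that satisfy the conditions:
39
25,7,7
23,9,7
21,11,7
21,9,9
19,13,7
19,11,9
17,15,7
17,13,9
17,11,11
15,15,9
15,13,11
13,13,13
11,7,7,7,7
9,9,7,7,7
Counting gives 15.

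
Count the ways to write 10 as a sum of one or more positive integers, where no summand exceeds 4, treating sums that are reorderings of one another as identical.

23

Listing the qualifying partitions of 10:
4+4+2
4+4+1+1
4+3+3
4+3+2+1
4+3+1+1+1
4+2+2+2
4+2+2+1+1
4+2+1+1+1+1
4+1+1+1+1+1+1
3+3+3+1
3+3+2+2
3+3+2+1+1
3+3+1+1+1+1
3+2+2+2+1
3+2+2+1+1+1
3+2+1+1+1+1+1
3+1+1+1+1+1+1+1
2+2+2+2+2
2+2+2+2+1+1
2+2+2+1+1+1+1
2+2+1+1+1+1+1+1
2+1+1+1+1+1+1+1+1
1+1+1+1+1+1+1+1+1+1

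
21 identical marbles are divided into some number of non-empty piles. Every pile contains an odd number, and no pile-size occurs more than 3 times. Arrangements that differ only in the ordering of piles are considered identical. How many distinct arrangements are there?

32

A partial list (first 12 by largest part):
21
19+1+1
17+3+1
15+5+1
15+3+3
15+3+1+1+1
13+7+1
13+5+3
13+5+1+1+1
13+3+3+1+1
11+9+1
11+7+3
…and 20 more, for 32 total.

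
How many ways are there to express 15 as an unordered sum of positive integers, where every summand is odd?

27

There are too many to list fully; the first 12 (by largest part) are:
15
13, 1, 1
11, 3, 1
11, 1, 1, 1, 1
9, 5, 1
9, 3, 3
9, 3, 1, 1, 1
9, 1, 1, 1, 1, 1, 1
7, 7, 1
7, 5, 3
7, 5, 1, 1, 1
7, 3, 3, 1, 1
…and 15 more, for 27 total.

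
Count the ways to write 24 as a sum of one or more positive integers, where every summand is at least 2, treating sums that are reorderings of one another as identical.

320

Direct enumeration gives 320 partitions.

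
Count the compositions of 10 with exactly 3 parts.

A composition of 10 into 3 positive parts is chosen by placing 2 dividers among the 9 gaps between 10 units: C(9,2) = 36.

36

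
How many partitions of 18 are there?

Systematic enumeration (by largest part, then next-largest, …) yields 385.

385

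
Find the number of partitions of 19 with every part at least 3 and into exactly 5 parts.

5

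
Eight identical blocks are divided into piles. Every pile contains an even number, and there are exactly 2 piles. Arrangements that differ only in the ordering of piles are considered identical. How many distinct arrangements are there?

2

Listing the qualifying partitions of 8:
2+6
4+4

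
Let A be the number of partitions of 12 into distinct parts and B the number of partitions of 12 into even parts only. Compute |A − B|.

Partitions of 12 into distinct parts: 15.
Partitions of 12 into even parts only: 11.
|15 − 11| = 4.

4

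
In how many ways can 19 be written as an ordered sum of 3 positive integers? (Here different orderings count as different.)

153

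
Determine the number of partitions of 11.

56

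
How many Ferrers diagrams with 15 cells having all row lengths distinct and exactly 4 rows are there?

They are:
9, 3, 2, 1
8, 4, 2, 1
7, 5, 2, 1
7, 4, 3, 1
6, 5, 3, 1
6, 4, 3, 2
Counting gives 6.

6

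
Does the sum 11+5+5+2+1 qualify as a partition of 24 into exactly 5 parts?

Yes

The parts sum to 24, and the condition 'there are exactly 5 summands' holds.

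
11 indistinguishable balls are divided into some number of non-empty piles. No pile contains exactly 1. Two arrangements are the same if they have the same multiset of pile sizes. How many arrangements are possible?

Listing the qualifying partitions of 11:
11
9 + 2
8 + 3
7 + 4
7 + 2 + 2
6 + 5
6 + 3 + 2
5 + 4 + 2
5 + 3 + 3
5 + 2 + 2 + 2
4 + 4 + 3
4 + 3 + 2 + 2
3 + 3 + 3 + 2
3 + 2 + 2 + 2 + 2

14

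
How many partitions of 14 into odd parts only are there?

22

Enumerating:
13, 1
11, 3
11, 1, 1, 1
9, 5
9, 3, 1, 1
9, 1, 1, 1, 1, 1
7, 7
7, 5, 1, 1
7, 3, 3, 1
7, 3, 1, 1, 1, 1
7, 1, 1, 1, 1, 1, 1, 1
5, 5, 3, 1
5, 5, 1, 1, 1, 1
5, 3, 3, 3
5, 3, 3, 1, 1, 1
5, 3, 1, 1, 1, 1, 1, 1
5, 1, 1, 1, 1, 1, 1, 1, 1, 1
3, 3, 3, 3, 1, 1
3, 3, 3, 1, 1, 1, 1, 1
3, 3, 1, 1, 1, 1, 1, 1, 1, 1
3, 1, 1, 1, 1, 1, 1, 1, 1, 1, 1, 1
1, 1, 1, 1, 1, 1, 1, 1, 1, 1, 1, 1, 1, 1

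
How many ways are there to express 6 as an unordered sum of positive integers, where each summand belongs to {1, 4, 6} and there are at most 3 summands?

2

The partitions of 6 that satisfy the conditions:
6
1,1,4
Counting gives 2.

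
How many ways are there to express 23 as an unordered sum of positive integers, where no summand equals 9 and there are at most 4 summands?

Enumerating by decreasing first part gives 126 partitions in all.

126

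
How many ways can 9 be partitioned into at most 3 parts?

Enumerating:
9
8, 1
7, 2
7, 1, 1
6, 3
6, 2, 1
5, 4
5, 3, 1
5, 2, 2
4, 4, 1
4, 3, 2
3, 3, 3

12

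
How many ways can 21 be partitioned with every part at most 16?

780

There are 780 such partitions.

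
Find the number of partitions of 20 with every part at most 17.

623

Direct enumeration gives 623 partitions.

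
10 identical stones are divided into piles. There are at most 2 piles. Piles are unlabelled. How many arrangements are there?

6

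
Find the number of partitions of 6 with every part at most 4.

9

They are:
2, 4
1, 1, 4
3, 3
1, 2, 3
1, 1, 1, 3
2, 2, 2
1, 1, 2, 2
1, 1, 1, 1, 2
1, 1, 1, 1, 1, 1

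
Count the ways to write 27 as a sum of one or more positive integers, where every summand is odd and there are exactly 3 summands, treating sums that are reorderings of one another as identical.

19

They are:
1+1+25
1+3+23
1+5+21
3+3+21
1+7+19
3+5+19
1+9+17
3+7+17
5+5+17
1+11+15
3+9+15
5+7+15
1+13+13
3+11+13
5+9+13
7+7+13
5+11+11
7+9+11
9+9+9
Counting gives 19.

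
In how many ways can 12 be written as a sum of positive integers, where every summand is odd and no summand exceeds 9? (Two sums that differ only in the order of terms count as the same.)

14

The partitions of 12 that satisfy the conditions:
9,3
9,1,1,1
7,5
7,3,1,1
7,1,1,1,1,1
5,5,1,1
5,3,3,1
5,3,1,1,1,1
5,1,1,1,1,1,1,1
3,3,3,3
3,3,3,1,1,1
3,3,1,1,1,1,1,1
3,1,1,1,1,1,1,1,1,1
1,1,1,1,1,1,1,1,1,1,1,1
That's 14 in total.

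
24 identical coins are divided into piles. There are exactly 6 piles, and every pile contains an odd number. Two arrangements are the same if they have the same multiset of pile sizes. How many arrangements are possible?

There are too many to list fully; the first 12 (by largest part) are:
1+1+1+1+1+19
1+1+1+1+3+17
1+1+1+1+5+15
1+1+1+3+3+15
1+1+1+1+7+13
1+1+1+3+5+13
1+1+3+3+3+13
1+1+1+1+9+11
1+1+1+3+7+11
1+1+1+5+5+11
1+1+3+3+5+11
1+3+3+3+3+11
…and 14 more, for 26 total.

26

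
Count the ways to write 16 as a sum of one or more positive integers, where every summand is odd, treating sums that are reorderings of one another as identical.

A partial list (first 12 by largest part):
15, 1
13, 3
13, 1, 1, 1
11, 5
11, 3, 1, 1
11, 1, 1, 1, 1, 1
9, 7
9, 5, 1, 1
9, 3, 3, 1
9, 3, 1, 1, 1, 1
9, 1, 1, 1, 1, 1, 1, 1
7, 7, 1, 1
…and 20 more, for 32 total.

32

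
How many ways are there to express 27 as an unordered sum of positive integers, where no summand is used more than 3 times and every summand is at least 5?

There are too many to list fully; the first 12 (by largest part) are:
27
22 + 5
21 + 6
20 + 7
19 + 8
18 + 9
17 + 10
17 + 5 + 5
16 + 11
16 + 6 + 5
15 + 12
15 + 7 + 5
…and 29 more, for 41 total.

41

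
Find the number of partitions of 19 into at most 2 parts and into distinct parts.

10

The partitions of 19 that satisfy the conditions:
19
18, 1
17, 2
16, 3
15, 4
14, 5
13, 6
12, 7
11, 8
10, 9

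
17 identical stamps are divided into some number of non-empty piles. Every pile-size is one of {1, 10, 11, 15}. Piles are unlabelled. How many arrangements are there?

Listing the qualifying partitions of 17:
15 + 1 + 1
11 + 1 + 1 + 1 + 1 + 1 + 1
10 + 1 + 1 + 1 + 1 + 1 + 1 + 1
1 + 1 + 1 + 1 + 1 + 1 + 1 + 1 + 1 + 1 + 1 + 1 + 1 + 1 + 1 + 1 + 1

4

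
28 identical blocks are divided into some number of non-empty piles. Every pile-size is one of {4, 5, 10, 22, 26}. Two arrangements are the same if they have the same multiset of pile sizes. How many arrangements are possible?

4

Listing the qualifying partitions of 28:
4,4,10,10
4,4,5,5,10
4,4,5,5,5,5
4,4,4,4,4,4,4
Counting gives 4.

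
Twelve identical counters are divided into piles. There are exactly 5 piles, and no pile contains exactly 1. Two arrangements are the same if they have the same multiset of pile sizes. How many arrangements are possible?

2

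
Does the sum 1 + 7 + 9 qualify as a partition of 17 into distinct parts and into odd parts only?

Yes

The parts sum to 17, and the condition 'all summands are distinct' holds; the condition 'every summand is odd' holds.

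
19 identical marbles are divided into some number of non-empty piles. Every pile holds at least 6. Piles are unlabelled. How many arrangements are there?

6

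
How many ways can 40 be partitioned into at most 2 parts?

21

Enumerating:
40
1+39
2+38
3+37
4+36
5+35
6+34
7+33
8+32
9+31
10+30
11+29
12+28
13+27
14+26
15+25
16+24
17+23
18+22
19+21
20+20
Counting gives 21.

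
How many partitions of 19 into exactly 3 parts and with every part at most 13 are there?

24

They are:
13+5+1
13+4+2
13+3+3
12+6+1
12+5+2
12+4+3
11+7+1
11+6+2
11+5+3
11+4+4
10+8+1
10+7+2
10+6+3
10+5+4
9+9+1
9+8+2
9+7+3
9+6+4
9+5+5
8+8+3
8+7+4
8+6+5
7+7+5
7+6+6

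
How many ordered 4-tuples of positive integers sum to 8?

Equivalently, choose which 3 of the 7 gaps become plus signs: C(7,3) = 35.

35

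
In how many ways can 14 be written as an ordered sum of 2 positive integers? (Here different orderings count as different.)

A composition of 14 into 2 positive parts is chosen by placing 1 dividers among the 13 gaps between 14 units: C(13,1) = 13.

13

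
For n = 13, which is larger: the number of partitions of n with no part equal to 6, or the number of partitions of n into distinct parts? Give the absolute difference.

Partitions of 13 with no part equal to 6: 86.
Partitions of 13 into distinct parts: 18.
|86 − 18| = 68.

68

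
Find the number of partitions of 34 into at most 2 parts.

Enumerating:
34
1,33
2,32
3,31
4,30
5,29
6,28
7,27
8,26
9,25
10,24
11,23
12,22
13,21
14,20
15,19
16,18
17,17
That's 18 in total.

18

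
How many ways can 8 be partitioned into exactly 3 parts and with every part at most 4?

They are:
4+3+1
4+2+2
3+3+2
Counting gives 3.

3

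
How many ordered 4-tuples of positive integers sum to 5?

Equivalently, choose which 3 of the 4 gaps become plus signs: C(4,3) = 4.

4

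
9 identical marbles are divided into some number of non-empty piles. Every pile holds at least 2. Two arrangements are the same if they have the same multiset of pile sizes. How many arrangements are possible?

Enumerating:
9
2, 7
3, 6
4, 5
2, 2, 5
2, 3, 4
3, 3, 3
2, 2, 2, 3

8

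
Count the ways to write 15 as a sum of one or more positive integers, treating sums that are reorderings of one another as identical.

There are 176 such partitions.

176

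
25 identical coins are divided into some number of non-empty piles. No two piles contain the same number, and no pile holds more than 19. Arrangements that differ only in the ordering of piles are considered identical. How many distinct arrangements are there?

132

There are 132 such partitions.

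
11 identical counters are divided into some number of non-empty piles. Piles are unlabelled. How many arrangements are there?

A partial list (first 12 by largest part):
11
10,1
9,2
9,1,1
8,3
8,2,1
8,1,1,1
7,4
7,3,1
7,2,2
7,2,1,1
7,1,1,1,1
…and 44 more, for 56 total.

56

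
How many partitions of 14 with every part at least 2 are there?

A partial list (first 12 by largest part):
14
12+2
11+3
10+4
10+2+2
9+5
9+3+2
8+6
8+4+2
8+3+3
8+2+2+2
7+7
…and 22 more, for 34 total.

34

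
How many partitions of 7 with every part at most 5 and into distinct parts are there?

The partitions of 7 that satisfy the conditions:
5 + 2
4 + 3
4 + 2 + 1

3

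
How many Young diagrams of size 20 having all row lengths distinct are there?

A partial list (first 12 by largest part):
20
1,19
2,18
3,17
1,2,17
4,16
1,3,16
5,15
1,4,15
2,3,15
6,14
1,5,14
…and 52 more, for 64 total.

64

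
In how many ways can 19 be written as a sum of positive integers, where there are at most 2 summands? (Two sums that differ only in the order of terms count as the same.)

10

Enumerating:
19
18, 1
17, 2
16, 3
15, 4
14, 5
13, 6
12, 7
11, 8
10, 9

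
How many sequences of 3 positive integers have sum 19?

153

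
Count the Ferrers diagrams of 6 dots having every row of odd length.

4

Listing the qualifying partitions of 6:
5,1
3,3
3,1,1,1
1,1,1,1,1,1
Counting gives 4.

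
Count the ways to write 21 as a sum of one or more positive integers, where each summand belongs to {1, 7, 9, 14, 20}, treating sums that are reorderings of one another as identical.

Listing the qualifying partitions of 21:
20, 1
14, 7
14, 1, 1, 1, 1, 1, 1, 1
9, 9, 1, 1, 1
9, 7, 1, 1, 1, 1, 1
9, 1, 1, 1, 1, 1, 1, 1, 1, 1, 1, 1, 1
7, 7, 7
7, 7, 1, 1, 1, 1, 1, 1, 1
7, 1, 1, 1, 1, 1, 1, 1, 1, 1, 1, 1, 1, 1, 1
1, 1, 1, 1, 1, 1, 1, 1, 1, 1, 1, 1, 1, 1, 1, 1, 1, 1, 1, 1, 1
Counting gives 10.

10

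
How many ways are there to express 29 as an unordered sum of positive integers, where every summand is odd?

256

Direct enumeration gives 256 partitions.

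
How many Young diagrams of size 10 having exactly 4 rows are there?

Enumerating:
7 + 1 + 1 + 1
6 + 2 + 1 + 1
5 + 3 + 1 + 1
5 + 2 + 2 + 1
4 + 4 + 1 + 1
4 + 3 + 2 + 1
4 + 2 + 2 + 2
3 + 3 + 3 + 1
3 + 3 + 2 + 2
Counting gives 9.

9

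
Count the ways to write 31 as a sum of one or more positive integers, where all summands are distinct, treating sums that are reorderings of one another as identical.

340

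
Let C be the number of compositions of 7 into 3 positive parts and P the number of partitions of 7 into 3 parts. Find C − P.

11

Ordered (compositions into 3 parts): C(6,2) = 15.
Partitions of 7 into exactly 3 parts: 4.
Difference: 15 − 4 = 11.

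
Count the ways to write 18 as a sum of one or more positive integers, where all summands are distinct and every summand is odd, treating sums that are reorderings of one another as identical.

They are:
17,1
15,3
13,5
11,7
9,5,3,1

5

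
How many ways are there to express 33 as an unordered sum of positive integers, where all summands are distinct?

Systematic enumeration (by largest part, then next-largest, …) yields 448.

448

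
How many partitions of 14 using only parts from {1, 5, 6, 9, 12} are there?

9

Enumerating:
12 + 1 + 1
9 + 5
9 + 1 + 1 + 1 + 1 + 1
6 + 6 + 1 + 1
6 + 5 + 1 + 1 + 1
6 + 1 + 1 + 1 + 1 + 1 + 1 + 1 + 1
5 + 5 + 1 + 1 + 1 + 1
5 + 1 + 1 + 1 + 1 + 1 + 1 + 1 + 1 + 1
1 + 1 + 1 + 1 + 1 + 1 + 1 + 1 + 1 + 1 + 1 + 1 + 1 + 1
That's 9 in total.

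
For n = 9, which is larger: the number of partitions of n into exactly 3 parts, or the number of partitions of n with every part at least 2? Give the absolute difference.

1

Partitions of 9 into exactly 3 parts: 7.
Partitions of 9 with every part at least 2: 8.
|7 − 8| = 1.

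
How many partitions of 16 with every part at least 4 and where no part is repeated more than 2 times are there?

They are:
16
12,4
11,5
10,6
9,7
8,8
8,4,4
7,5,4
6,6,4
6,5,5

10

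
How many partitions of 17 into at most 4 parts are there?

Direct enumeration gives 72 partitions.

72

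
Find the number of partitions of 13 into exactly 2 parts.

The partitions of 13 that satisfy the conditions:
12 + 1
11 + 2
10 + 3
9 + 4
8 + 5
7 + 6
Counting gives 6.

6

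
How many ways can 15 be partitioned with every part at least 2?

A partial list (first 12 by largest part):
15
13, 2
12, 3
11, 4
11, 2, 2
10, 5
10, 3, 2
9, 6
9, 4, 2
9, 3, 3
9, 2, 2, 2
8, 7
…and 29 more, for 41 total.

41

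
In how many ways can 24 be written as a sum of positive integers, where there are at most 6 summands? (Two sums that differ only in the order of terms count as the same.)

Direct enumeration gives 532 partitions.

532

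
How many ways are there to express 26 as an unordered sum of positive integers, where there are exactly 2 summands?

Listing the qualifying partitions of 26:
25+1
24+2
23+3
22+4
21+5
20+6
19+7
18+8
17+9
16+10
15+11
14+12
13+13
Counting gives 13.

13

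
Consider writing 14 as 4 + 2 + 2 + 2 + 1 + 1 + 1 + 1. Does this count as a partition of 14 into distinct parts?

The parts sum to 14, and the condition 'all summands are distinct' is violated.

No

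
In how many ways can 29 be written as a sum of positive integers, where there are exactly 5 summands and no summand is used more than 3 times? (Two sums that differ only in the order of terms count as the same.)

326

There are 326 such partitions.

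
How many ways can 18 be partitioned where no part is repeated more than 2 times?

135

Systematic enumeration (by largest part, then next-largest, …) yields 135.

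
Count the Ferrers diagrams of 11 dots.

56

A partial list (first 12 by largest part):
11
10,1
9,2
9,1,1
8,3
8,2,1
8,1,1,1
7,4
7,3,1
7,2,2
7,2,1,1
7,1,1,1,1
…and 44 more, for 56 total.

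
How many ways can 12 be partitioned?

77

Counting exhaustively, 77 partitions satisfy the conditions.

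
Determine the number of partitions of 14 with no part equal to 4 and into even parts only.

8

They are:
14
12+2
10+2+2
8+6
8+2+2+2
6+6+2
6+2+2+2+2
2+2+2+2+2+2+2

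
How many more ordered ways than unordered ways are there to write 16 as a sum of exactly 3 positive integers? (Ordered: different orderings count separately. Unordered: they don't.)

Ordered (compositions into 3 parts): C(15,2) = 105.
Partitions of 16 into exactly 3 parts: 21.
Difference: 105 − 21 = 84.

84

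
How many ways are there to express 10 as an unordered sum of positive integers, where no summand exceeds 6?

There are too many to list fully; the first 12 (by largest part) are:
6+4
6+3+1
6+2+2
6+2+1+1
6+1+1+1+1
5+5
5+4+1
5+3+2
5+3+1+1
5+2+2+1
5+2+1+1+1
5+1+1+1+1+1
…and 23 more, for 35 total.

35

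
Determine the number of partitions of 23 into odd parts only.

104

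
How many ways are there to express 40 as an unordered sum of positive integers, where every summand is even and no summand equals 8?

396

There are 396 such partitions.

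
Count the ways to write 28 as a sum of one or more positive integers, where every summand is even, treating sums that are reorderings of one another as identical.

Systematic enumeration (by largest part, then next-largest, …) yields 135.

135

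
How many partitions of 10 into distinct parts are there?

Enumerating:
10
9, 1
8, 2
7, 3
7, 2, 1
6, 4
6, 3, 1
5, 4, 1
5, 3, 2
4, 3, 2, 1
That's 10 in total.

10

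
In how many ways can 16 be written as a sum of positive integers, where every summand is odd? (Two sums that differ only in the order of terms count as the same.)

A partial list (first 12 by largest part):
15 + 1
13 + 3
13 + 1 + 1 + 1
11 + 5
11 + 3 + 1 + 1
11 + 1 + 1 + 1 + 1 + 1
9 + 7
9 + 5 + 1 + 1
9 + 3 + 3 + 1
9 + 3 + 1 + 1 + 1 + 1
9 + 1 + 1 + 1 + 1 + 1 + 1 + 1
7 + 7 + 1 + 1
…and 20 more, for 32 total.

32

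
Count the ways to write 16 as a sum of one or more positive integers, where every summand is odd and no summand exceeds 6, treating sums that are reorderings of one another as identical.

They are:
1,5,5,5
3,3,5,5
1,1,1,3,5,5
1,1,1,1,1,1,5,5
1,1,3,3,3,5
1,1,1,1,1,3,3,5
1,1,1,1,1,1,1,1,3,5
1,1,1,1,1,1,1,1,1,1,1,5
1,3,3,3,3,3
1,1,1,1,3,3,3,3
1,1,1,1,1,1,1,3,3,3
1,1,1,1,1,1,1,1,1,1,3,3
1,1,1,1,1,1,1,1,1,1,1,1,1,3
1,1,1,1,1,1,1,1,1,1,1,1,1,1,1,1

14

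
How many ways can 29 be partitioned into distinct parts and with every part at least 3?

78

A full systematic count gives 78.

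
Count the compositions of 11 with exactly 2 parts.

A composition of 11 into 2 positive parts is chosen by placing 1 dividers among the 10 gaps between 11 units: C(10,1) = 10.

10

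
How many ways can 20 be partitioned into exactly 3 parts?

A partial list (first 12 by largest part):
18+1+1
17+2+1
16+3+1
16+2+2
15+4+1
15+3+2
14+5+1
14+4+2
14+3+3
13+6+1
13+5+2
13+4+3
…and 21 more, for 33 total.

33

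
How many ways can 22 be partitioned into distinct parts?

Counting exhaustively, 89 partitions satisfy the conditions.

89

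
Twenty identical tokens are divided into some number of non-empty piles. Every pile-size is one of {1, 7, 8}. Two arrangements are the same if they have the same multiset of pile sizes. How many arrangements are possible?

They are:
1 + 1 + 1 + 1 + 8 + 8
1 + 1 + 1 + 1 + 1 + 7 + 8
1 + 1 + 1 + 1 + 1 + 1 + 1 + 1 + 1 + 1 + 1 + 1 + 8
1 + 1 + 1 + 1 + 1 + 1 + 7 + 7
1 + 1 + 1 + 1 + 1 + 1 + 1 + 1 + 1 + 1 + 1 + 1 + 1 + 7
1 + 1 + 1 + 1 + 1 + 1 + 1 + 1 + 1 + 1 + 1 + 1 + 1 + 1 + 1 + 1 + 1 + 1 + 1 + 1
That's 6 in total.

6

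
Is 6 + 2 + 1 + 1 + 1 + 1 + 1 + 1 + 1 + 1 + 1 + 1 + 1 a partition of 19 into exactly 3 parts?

No

The parts sum to 19, and the condition 'there are exactly 3 summands' is violated.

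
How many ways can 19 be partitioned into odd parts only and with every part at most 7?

30

A partial list (first 12 by largest part):
5 + 7 + 7
1 + 1 + 3 + 7 + 7
1 + 1 + 1 + 1 + 1 + 7 + 7
1 + 1 + 5 + 5 + 7
1 + 3 + 3 + 5 + 7
1 + 1 + 1 + 1 + 3 + 5 + 7
1 + 1 + 1 + 1 + 1 + 1 + 1 + 5 + 7
3 + 3 + 3 + 3 + 7
1 + 1 + 1 + 3 + 3 + 3 + 7
1 + 1 + 1 + 1 + 1 + 1 + 3 + 3 + 7
1 + 1 + 1 + 1 + 1 + 1 + 1 + 1 + 1 + 3 + 7
1 + 1 + 1 + 1 + 1 + 1 + 1 + 1 + 1 + 1 + 1 + 1 + 7
…and 18 more, for 30 total.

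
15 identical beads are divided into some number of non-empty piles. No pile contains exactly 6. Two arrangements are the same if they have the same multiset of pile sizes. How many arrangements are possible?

146

Counting exhaustively, 146 partitions satisfy the conditions.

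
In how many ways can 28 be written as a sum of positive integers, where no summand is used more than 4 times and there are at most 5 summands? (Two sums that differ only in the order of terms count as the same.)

540

Direct enumeration gives 540 partitions.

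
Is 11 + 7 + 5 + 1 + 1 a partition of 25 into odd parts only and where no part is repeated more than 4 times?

The parts sum to 25, and the condition 'every summand is odd' holds; the condition 'no summand is used more than 4 times' holds.

Yes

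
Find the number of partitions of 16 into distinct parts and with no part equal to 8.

27

There are too many to list fully; the first 12 (by largest part) are:
16
15, 1
14, 2
13, 3
13, 2, 1
12, 4
12, 3, 1
11, 5
11, 4, 1
11, 3, 2
10, 6
10, 5, 1
…and 15 more, for 27 total.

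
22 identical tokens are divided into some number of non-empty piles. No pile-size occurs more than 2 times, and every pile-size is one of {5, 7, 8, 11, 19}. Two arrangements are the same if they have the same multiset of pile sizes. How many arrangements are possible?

2

Listing the qualifying partitions of 22:
11,11
8,7,7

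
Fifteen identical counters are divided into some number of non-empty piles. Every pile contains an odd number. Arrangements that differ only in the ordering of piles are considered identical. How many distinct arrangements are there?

There are too many to list fully; the first 12 (by largest part) are:
15
13,1,1
11,3,1
11,1,1,1,1
9,5,1
9,3,3
9,3,1,1,1
9,1,1,1,1,1,1
7,7,1
7,5,3
7,5,1,1,1
7,3,3,1,1
…and 15 more, for 27 total.

27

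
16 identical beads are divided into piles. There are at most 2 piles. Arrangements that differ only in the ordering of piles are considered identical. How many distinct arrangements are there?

9

Enumerating:
16
15, 1
14, 2
13, 3
12, 4
11, 5
10, 6
9, 7
8, 8
Counting gives 9.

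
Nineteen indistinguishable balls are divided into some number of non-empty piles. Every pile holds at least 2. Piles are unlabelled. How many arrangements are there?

Systematic enumeration (by largest part, then next-largest, …) yields 105.

105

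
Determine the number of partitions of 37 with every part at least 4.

A full systematic count gives 427.

427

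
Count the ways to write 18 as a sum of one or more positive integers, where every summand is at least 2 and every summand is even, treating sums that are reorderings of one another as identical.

There are too many to list fully; the first 12 (by largest part) are:
18
2 + 16
4 + 14
2 + 2 + 14
6 + 12
2 + 4 + 12
2 + 2 + 2 + 12
8 + 10
2 + 6 + 10
4 + 4 + 10
2 + 2 + 4 + 10
2 + 2 + 2 + 2 + 10
…and 18 more, for 30 total.

30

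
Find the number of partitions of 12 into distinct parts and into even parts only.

4

They are:
12
10,2
8,4
6,4,2
That's 4 in total.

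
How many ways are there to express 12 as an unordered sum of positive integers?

77

Direct enumeration gives 77 partitions.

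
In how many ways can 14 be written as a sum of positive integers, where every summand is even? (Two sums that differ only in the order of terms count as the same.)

15

Listing the qualifying partitions of 14:
14
2+12
4+10
2+2+10
6+8
2+4+8
2+2+2+8
2+6+6
4+4+6
2+2+4+6
2+2+2+2+6
2+4+4+4
2+2+2+4+4
2+2+2+2+2+4
2+2+2+2+2+2+2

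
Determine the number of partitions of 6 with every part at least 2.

4

Enumerating:
6
4+2
3+3
2+2+2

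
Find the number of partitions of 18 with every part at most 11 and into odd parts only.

A partial list (first 12 by largest part):
11,7
11,5,1,1
11,3,3,1
11,3,1,1,1,1
11,1,1,1,1,1,1,1
9,9
9,7,1,1
9,5,3,1
9,5,1,1,1,1
9,3,3,3
9,3,3,1,1,1
9,3,1,1,1,1,1,1
…and 28 more, for 40 total.

40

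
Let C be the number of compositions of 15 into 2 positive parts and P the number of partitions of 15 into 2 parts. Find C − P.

7

Ordered (compositions into 2 parts): C(14,1) = 14.
Unordered (partitions into 2 parts): 7.
Difference: 14 − 7 = 7.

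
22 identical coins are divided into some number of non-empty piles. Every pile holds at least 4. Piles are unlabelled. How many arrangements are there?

34

A partial list (first 12 by largest part):
22
18,4
17,5
16,6
15,7
14,8
14,4,4
13,9
13,5,4
12,10
12,6,4
12,5,5
…and 22 more, for 34 total.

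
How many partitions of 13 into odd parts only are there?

18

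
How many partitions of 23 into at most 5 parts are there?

291

Direct enumeration gives 291 partitions.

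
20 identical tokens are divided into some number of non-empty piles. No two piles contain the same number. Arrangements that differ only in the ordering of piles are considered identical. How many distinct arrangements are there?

There are too many to list fully; the first 12 (by largest part) are:
20
19+1
18+2
17+3
17+2+1
16+4
16+3+1
15+5
15+4+1
15+3+2
14+6
14+5+1
…and 52 more, for 64 total.

64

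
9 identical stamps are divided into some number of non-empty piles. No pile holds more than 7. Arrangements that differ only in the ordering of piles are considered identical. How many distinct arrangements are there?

There are too many to list fully; the first 12 (by largest part) are:
7,2
7,1,1
6,3
6,2,1
6,1,1,1
5,4
5,3,1
5,2,2
5,2,1,1
5,1,1,1,1
4,4,1
4,3,2
…and 16 more, for 28 total.

28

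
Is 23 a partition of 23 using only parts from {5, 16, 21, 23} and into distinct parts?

Yes

The parts sum to 23, and the condition 'each summand belongs to {5, 16, 21, 23}' holds; the condition 'all summands are distinct' holds.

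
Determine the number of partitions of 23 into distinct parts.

Systematic enumeration (by largest part, then next-largest, …) yields 104.

104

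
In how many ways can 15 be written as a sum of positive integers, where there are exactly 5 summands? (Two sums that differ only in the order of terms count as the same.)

30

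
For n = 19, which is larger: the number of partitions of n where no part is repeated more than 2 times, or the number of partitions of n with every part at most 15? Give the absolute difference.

320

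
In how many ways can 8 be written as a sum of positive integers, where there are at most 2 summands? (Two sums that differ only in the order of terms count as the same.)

5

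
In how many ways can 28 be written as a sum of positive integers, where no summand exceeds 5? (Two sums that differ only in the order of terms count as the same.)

Direct enumeration gives 540 partitions.

540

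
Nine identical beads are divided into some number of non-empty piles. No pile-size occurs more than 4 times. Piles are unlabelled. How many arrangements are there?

They are:
9
8 + 1
7 + 2
7 + 1 + 1
6 + 3
6 + 2 + 1
6 + 1 + 1 + 1
5 + 4
5 + 3 + 1
5 + 2 + 2
5 + 2 + 1 + 1
5 + 1 + 1 + 1 + 1
4 + 4 + 1
4 + 3 + 2
4 + 3 + 1 + 1
4 + 2 + 2 + 1
4 + 2 + 1 + 1 + 1
3 + 3 + 3
3 + 3 + 2 + 1
3 + 3 + 1 + 1 + 1
3 + 2 + 2 + 2
3 + 2 + 2 + 1 + 1
3 + 2 + 1 + 1 + 1 + 1
2 + 2 + 2 + 2 + 1
2 + 2 + 2 + 1 + 1 + 1

25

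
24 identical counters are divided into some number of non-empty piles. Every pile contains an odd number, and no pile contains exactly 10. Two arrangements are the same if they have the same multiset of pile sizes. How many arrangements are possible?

122

Enumerating by decreasing first part gives 122 partitions in all.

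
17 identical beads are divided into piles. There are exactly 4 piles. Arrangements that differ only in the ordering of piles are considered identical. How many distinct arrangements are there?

39

There are too many to list fully; the first 12 (by largest part) are:
14 + 1 + 1 + 1
13 + 2 + 1 + 1
12 + 3 + 1 + 1
12 + 2 + 2 + 1
11 + 4 + 1 + 1
11 + 3 + 2 + 1
11 + 2 + 2 + 2
10 + 5 + 1 + 1
10 + 4 + 2 + 1
10 + 3 + 3 + 1
10 + 3 + 2 + 2
9 + 6 + 1 + 1
…and 27 more, for 39 total.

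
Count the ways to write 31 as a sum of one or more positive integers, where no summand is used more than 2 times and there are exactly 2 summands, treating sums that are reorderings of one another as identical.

15

Enumerating:
30 + 1
29 + 2
28 + 3
27 + 4
26 + 5
25 + 6
24 + 7
23 + 8
22 + 9
21 + 10
20 + 11
19 + 12
18 + 13
17 + 14
16 + 15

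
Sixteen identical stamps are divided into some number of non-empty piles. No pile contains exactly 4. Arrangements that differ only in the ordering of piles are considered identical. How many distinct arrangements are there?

Counting exhaustively, 154 partitions satisfy the conditions.

154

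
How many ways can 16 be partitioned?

231

Systematic enumeration (by largest part, then next-largest, …) yields 231.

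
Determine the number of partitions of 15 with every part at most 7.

Systematic enumeration (by largest part, then next-largest, …) yields 131.

131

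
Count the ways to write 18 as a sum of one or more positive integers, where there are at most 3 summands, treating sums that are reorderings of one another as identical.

37

There are too many to list fully; the first 12 (by largest part) are:
18
17, 1
16, 2
16, 1, 1
15, 3
15, 2, 1
14, 4
14, 3, 1
14, 2, 2
13, 5
13, 4, 1
13, 3, 2
…and 25 more, for 37 total.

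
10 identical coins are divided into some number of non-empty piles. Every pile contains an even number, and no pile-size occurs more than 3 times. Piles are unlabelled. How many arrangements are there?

6

Enumerating:
10
8+2
6+4
6+2+2
4+4+2
4+2+2+2
That's 6 in total.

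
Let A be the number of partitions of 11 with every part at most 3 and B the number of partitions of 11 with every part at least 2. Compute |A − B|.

2

Partitions of 11 with every part at most 3: 16.
Partitions of 11 with every part at least 2: 14.
|16 − 14| = 2.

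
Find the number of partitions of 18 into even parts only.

30

There are too many to list fully; the first 12 (by largest part) are:
18
16, 2
14, 4
14, 2, 2
12, 6
12, 4, 2
12, 2, 2, 2
10, 8
10, 6, 2
10, 4, 4
10, 4, 2, 2
10, 2, 2, 2, 2
…and 18 more, for 30 total.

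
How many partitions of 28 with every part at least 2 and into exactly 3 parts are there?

A partial list (first 12 by largest part):
24+2+2
23+3+2
22+4+2
22+3+3
21+5+2
21+4+3
20+6+2
20+5+3
20+4+4
19+7+2
19+6+3
19+5+4
…and 40 more, for 52 total.

52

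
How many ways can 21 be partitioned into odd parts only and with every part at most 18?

74

Systematic enumeration (by largest part, then next-largest, …) yields 74.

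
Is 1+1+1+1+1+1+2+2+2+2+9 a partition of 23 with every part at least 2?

The parts sum to 23, and the condition 'every summand is at least 2' is violated.

No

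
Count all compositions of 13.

4096

The number of compositions of n is 2^(n−1); here 2^12 = 4096.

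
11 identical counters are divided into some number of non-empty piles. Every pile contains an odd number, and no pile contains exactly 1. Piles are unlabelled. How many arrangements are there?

2

They are:
11
5, 3, 3
Counting gives 2.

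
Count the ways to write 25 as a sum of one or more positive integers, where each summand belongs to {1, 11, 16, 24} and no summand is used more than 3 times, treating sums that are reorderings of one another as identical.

2

Listing the qualifying partitions of 25:
24 + 1
11 + 11 + 1 + 1 + 1
Counting gives 2.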